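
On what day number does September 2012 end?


Month: September
Year: 2012
September is a 30-day month
Total: 30 days

30


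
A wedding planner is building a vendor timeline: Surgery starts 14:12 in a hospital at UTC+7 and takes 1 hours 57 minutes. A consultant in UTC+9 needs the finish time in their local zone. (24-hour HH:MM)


Start: 14:12 in UTC+7
Step 1 - add duration:
  minutes: 12 + 57 = 69 (carry 1h)
  hours: 14 + 1 + 1 = 16
  end in UTC+7: 16:09
Step 2 - convert UTC+7 -> UTC+9:
  offset difference: 9 - (7) = 2 hours
  16 + (2) = 18 -> mod 24 = 18
Result: 18:09 in UTC+9

18:09


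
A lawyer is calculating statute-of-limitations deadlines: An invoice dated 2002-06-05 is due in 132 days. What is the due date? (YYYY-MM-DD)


Start: 2002-06-05
Adding 132 days
Days remaining in June: 25
After June: 107 days still to add
July 2002: 31 days, 76 remaining
August 2002: 31 days, 45 remaining
September 2002: 30 days, 15 remaining
October 2002 has 31 days, need 15
Result: 2002-10-15

2002-10-15


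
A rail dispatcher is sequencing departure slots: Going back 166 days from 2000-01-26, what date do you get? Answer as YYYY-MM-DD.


Start: 2000-01-26
Subtracting 166 days
Days already passed in January: 26
After going back through January: 140 more days to subtract
December 1999: 31 days, 109 remaining
November 1999: 30 days, 79 remaining
October 1999: 31 days, 48 remaining
September 1999: 30 days, 18 remaining
Result: 1999-08-13

1999-08-13


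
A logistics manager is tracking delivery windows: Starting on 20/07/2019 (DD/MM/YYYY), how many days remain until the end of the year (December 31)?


Start: July 20, 2019
End: December 31, 2019
Days left in July: 11
August: 31
September: 30
October: 31
November: 30
... plus remaining months
Sum of remaining months: 153
Total: 11 + 153 = 164

164


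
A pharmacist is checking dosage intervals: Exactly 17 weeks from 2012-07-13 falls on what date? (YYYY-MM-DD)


Start: 2012-07-13
Weeks to add: 17
Convert to days: 17 x 7 = 119 days
Add 119 days to 2012-07-13
Result: 2012-11-09

2012-11-09


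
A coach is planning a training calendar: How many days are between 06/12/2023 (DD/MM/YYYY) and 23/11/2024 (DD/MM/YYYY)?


Start date: 2023-12-06
End date: 2024-11-23
Dec 2023: +26 days
Jan 2024: +31 days
Feb 2024: +29 days
... (9 more months)
Total: 353 days

353


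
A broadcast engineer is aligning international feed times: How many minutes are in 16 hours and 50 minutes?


Hours: 16
Extra minutes: 50
Minutes per hour: 60
Hours to minutes: 16 x 60 = 960
Total: 960 + 50 = 1010

1010


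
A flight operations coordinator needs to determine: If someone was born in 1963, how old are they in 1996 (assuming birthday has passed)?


Birth year: 1963
Current year: 1996
Age = current year - birth year
Age = 1996 - 1963 = 33

33


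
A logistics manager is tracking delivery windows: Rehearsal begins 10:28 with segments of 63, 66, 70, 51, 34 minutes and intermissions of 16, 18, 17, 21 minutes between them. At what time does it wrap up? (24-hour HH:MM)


Start: 10:28 = 628 min from midnight
  after task 1 (63 min): 11:31
  after break (16 min): 11:47
  after task 2 (66 min): 12:53
  after break (18 min): 13:11
  after task 3 (70 min): 14:21
  after break (17 min): 14:38
  after task 4 (51 min): 15:29
  after break (21 min): 15:50
  after task 5 (34 min): 16:24
Total elapsed: 356 minutes
End time: 16:24

16:24


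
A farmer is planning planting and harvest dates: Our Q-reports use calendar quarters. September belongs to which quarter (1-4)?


Month: September (month 9)
Q1: January-March (months 1-3)
Q2: April-June (months 4-6)
Q3: July-September (months 7-9)
Q4: October-December (months 10-12)
Month 9 falls in Q3

3


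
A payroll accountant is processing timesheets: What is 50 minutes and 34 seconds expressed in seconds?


Minutes: 50
Extra seconds: 34
Seconds per minute: 60
Minutes to seconds: 50 x 60 = 3000
Total: 3000 + 34 = 3034

3034


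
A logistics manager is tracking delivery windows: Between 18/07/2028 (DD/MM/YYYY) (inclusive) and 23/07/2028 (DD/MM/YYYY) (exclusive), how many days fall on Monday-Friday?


Start: 2028-07-18 (Tuesday)
End (exclusive): 2028-07-23 (Sunday)
Total calendar days: 5
Full weeks: 5 // 7 = 0 -> 0 weekdays
Remaining 5 days starting on Tuesday:
  Tue(w), Wed(w), Thu(w), Fri(w), Sat(-) -> 4 weekdays
Total business days: 0 + 4 = 4

4


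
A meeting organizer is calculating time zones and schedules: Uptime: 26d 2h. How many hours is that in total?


Days: 26
Extra hours: 2
Hours per day: 24
Days to hours: 26 x 24 = 624
Total: 624 + 2 = 626

626


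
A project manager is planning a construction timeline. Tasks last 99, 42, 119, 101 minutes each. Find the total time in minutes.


Durations: 99, 42, 119, 101
Running sum: 99
+ 42 = 141
+ 119 = 260
+ 101 = 361
Total duration: 361 minutes
That is 6 hours and 1 minutes

361


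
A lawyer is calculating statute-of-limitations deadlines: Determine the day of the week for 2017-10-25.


Date: 2017-10-25
January 1, 2017 is a Sunday
Day of year: 298
Offset from Jan 1: 297 days
297 mod 7 = 3
Result: Wednesday

Wednesday


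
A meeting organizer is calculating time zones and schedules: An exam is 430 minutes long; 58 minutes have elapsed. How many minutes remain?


Total budget: 430 minutes
Time used: 58 minutes
Remaining: 430 - 58 = 372 minutes
Percent used: 13.5%
Percent remaining: 86.5%

372


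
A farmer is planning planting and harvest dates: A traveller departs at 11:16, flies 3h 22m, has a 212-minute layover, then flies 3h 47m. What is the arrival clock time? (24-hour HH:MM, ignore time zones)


Depart: 11:16
Leg 1: +202 min -> 14:38
Layover: +212 min -> 18:10
Leg 2: +227 min -> 21:57
Total travel: 641 minutes = 10h 41m
Arrival: 21:57

21:57


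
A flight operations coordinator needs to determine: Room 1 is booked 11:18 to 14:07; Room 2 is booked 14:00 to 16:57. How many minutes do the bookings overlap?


Interval A: [678, 847] minutes from midnight
Interval B: [840, 1017] minutes from midnight
Overlap start = max(678, 840) = 840
Overlap end = min(847, 1017) = 847
Overlap = 847 - 840 = 7 minutes

7


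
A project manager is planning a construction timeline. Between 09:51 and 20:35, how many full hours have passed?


Start: 09:51
End: 20:35
Hour difference: 20 - 9 = 11 hours
Minute difference: 35 - 51 = -16 minutes
Total minutes: 644
Complete hours: 644 / 60 = 10 (remainder 44)

10


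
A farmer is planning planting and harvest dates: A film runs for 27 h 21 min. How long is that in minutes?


Hours: 27
Minutes: 21
Convert hours to minutes: 27 x 60 = 1620
Add remaining minutes: 1620 + 21 = 1641

1641


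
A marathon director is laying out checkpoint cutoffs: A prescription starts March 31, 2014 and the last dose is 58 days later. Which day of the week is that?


Start: 2014-03-31 (Monday)
Step 1 - find target date: add 58 days
  2014-03-31 + 58 days = 2014-05-28
Step 2 - day of week:
  58 mod 7 = 2
  Monday + 2 days -> Wednesday
Result: Wednesday (2014-05-28)

Wednesday


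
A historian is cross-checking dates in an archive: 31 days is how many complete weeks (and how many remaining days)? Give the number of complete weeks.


Total days: 31
Days per week: 7
Division: 31 / 7 = 4 remainder 3
Complete weeks: 4
Remaining days: 3

4


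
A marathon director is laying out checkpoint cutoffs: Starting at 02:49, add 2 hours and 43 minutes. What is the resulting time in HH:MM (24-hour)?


Start time: 02:49
Adding: 2 hours 43 minutes
Minutes: 49 + 43 = 92
Minute overflow: 92 >= 60, so carry 1 hour, minutes = 32
Hours: 2 + 2 + 1 = 5
Result: 05:32

05:32


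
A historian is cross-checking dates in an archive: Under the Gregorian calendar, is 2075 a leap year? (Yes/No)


Year: 2075
Divisible by 4? 2075 / 4 = 518.75 -> No
Not divisible by 4, so NOT a leap year

No


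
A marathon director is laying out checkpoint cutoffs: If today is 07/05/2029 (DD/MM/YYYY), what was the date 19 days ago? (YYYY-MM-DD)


Start: 2029-05-07
Subtracting 19 days
Days already passed in May: 7
After going back through May: 12 more days to subtract
April 2029 has 30 days, need 12
Result: 2029-04-18

2029-04-18


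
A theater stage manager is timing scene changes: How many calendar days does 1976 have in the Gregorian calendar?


Year: 1976
Check leap year rules:
Divisible by 4? Yes
Divisible by 100? No
1976 is a leap year
Days: 366

366


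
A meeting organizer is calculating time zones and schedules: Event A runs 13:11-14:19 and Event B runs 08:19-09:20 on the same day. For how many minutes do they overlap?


Interval A: [791, 859] minutes from midnight
Interval B: [499, 560] minutes from midnight
Overlap start = max(791, 499) = 791
Overlap end = min(859, 560) = 560
End <= start, so the intervals do not overlap: 0 minutes

0


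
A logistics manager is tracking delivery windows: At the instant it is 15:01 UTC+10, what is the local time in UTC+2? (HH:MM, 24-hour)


Local time: 15:01 at UTC+10 (offset 10h)
Target zone: UTC+2 (offset 2h)
Difference: 2 - (10) = -8 hours
Calculation: 15 + (-8) = 7
Result: 07:01

07:01


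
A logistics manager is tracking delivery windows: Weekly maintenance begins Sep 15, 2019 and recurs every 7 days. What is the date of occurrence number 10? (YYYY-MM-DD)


First occurrence: 2019-09-15 (occurrence 1)
Each occurrence is 7 days after the previous.
Occurrence 10 is 9 weeks after the first.
9 weeks = 63 days
2019-09-15 + 63 days = 2019-11-17

2019-11-17


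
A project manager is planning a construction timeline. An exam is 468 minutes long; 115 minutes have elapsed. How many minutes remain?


Total budget: 468 minutes
Time used: 115 minutes
Remaining: 468 - 115 = 353 minutes
Percent used: 24.6%
Percent remaining: 75.4%

353


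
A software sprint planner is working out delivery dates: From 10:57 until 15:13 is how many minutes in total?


Start time: 10:57 = 657 minutes from midnight
End time: 15:13 = 913 minutes from midnight
Difference: 913 - 657 = 256 minutes
That is 4 hours and 16 minutes

256


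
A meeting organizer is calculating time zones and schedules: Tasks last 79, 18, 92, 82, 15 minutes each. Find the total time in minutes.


Durations: 79, 18, 92, 82, 15
Running sum: 79
+ 18 = 97
+ 92 = 189
+ 82 = 271
+ 15 = 286
Total duration: 286 minutes
That is 4 hours and 46 minutes

286


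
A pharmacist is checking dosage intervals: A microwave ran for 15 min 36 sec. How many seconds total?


Minutes: 15
Extra seconds: 36
Seconds per minute: 60
Minutes to seconds: 15 x 60 = 900
Total: 900 + 36 = 936

936


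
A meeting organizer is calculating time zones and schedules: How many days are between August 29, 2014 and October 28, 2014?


Start date: 2014-08-29
End date: 2014-10-28
Aug 2014: +3 days
Sep 2014: +30 days
Oct 2014: +27 days
Total: 60 days

60


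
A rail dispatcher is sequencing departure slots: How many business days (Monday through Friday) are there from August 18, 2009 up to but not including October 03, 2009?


Start: 2009-08-18 (Tuesday)
End (exclusive): 2009-10-03 (Saturday)
Total calendar days: 46
Full weeks: 46 // 7 = 6 -> 30 weekdays
Remaining 4 days starting on Tuesday:
  Tue(w), Wed(w), Thu(w), Fri(w) -> 4 weekdays
Total business days: 30 + 4 = 34

34


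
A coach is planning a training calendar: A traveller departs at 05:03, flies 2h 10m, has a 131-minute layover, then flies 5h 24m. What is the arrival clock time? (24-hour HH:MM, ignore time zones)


Depart: 05:03
Leg 1: +130 min -> 07:13
Layover: +131 min -> 09:24
Leg 2: +324 min -> 14:48
Total travel: 585 minutes = 9h 45m
Arrival: 14:48

14:48


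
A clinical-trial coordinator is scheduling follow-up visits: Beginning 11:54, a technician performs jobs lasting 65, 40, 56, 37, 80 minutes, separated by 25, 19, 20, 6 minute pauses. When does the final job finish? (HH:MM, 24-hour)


Start: 11:54 = 714 min from midnight
  after task 1 (65 min): 12:59
  after break (25 min): 13:24
  after task 2 (40 min): 14:04
  after break (19 min): 14:23
  after task 3 (56 min): 15:19
  after break (20 min): 15:39
  after task 4 (37 min): 16:16
  after break (6 min): 16:22
  after task 5 (80 min): 17:42
Total elapsed: 348 minutes
End time: 17:42

17:42


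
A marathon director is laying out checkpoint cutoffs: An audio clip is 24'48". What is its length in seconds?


Minutes: 24
Seconds: 48
Convert minutes to seconds: 24 x 60 = 1440
Add remaining seconds: 1440 + 48 = 1488

1488


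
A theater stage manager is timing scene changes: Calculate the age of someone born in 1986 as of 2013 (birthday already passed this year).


Birth year: 1986
Current year: 2013
Age = current year - birth year
Age = 2013 - 1986 = 27

27


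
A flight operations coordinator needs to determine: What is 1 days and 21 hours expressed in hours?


Days: 1
Extra hours: 21
Hours per day: 24
Days to hours: 1 x 24 = 24
Total: 24 + 21 = 45

45


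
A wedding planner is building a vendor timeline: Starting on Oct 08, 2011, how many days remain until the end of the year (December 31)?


Start: October 08, 2011
End: December 31, 2011
Days left in October: 23
November: 30
December: 31
Sum of remaining months: 61
Total: 23 + 61 = 84

84


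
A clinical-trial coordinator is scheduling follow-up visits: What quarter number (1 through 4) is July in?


Month: July (month 7)
Q1: January-March (months 1-3)
Q2: April-June (months 4-6)
Q3: July-September (months 7-9)
Q4: October-December (months 10-12)
Month 7 falls in Q3

3


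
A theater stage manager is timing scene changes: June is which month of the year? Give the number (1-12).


Calendar month order:
5. May
6. June <--
7. July
June is month number 6

6


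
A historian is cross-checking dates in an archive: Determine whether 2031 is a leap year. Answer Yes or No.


Year: 2031
Divisible by 4? 2031 / 4 = 507.75 -> No
Not divisible by 4, so NOT a leap year

No


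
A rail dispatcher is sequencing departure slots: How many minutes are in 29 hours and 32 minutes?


Hours: 29
Minutes: 32
Convert hours to minutes: 29 x 60 = 1740
Add remaining minutes: 1740 + 32 = 1772

1772


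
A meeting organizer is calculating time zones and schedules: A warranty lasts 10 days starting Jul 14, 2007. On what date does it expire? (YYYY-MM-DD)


Start: 2007-07-14
Adding 10 days
Days remaining in July: 17
Result: 2007-07-24

2007-07-24


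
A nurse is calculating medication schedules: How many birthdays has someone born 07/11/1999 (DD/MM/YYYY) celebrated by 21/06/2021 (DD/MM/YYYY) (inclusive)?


Birth: 1999-11-07
Reference: 2021-06-21
Year difference: 2021 - 1999 = 22
Has birthday (11-07) occurred by 06-21? No
Birthday not yet reached this year -> subtract 1
Age in full years: 21

21


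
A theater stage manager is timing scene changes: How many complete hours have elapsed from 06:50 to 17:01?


Start: 06:50
End: 17:01
Hour difference: 17 - 6 = 11 hours
Minute difference: 1 - 50 = -49 minutes
Total minutes: 611
Complete hours: 611 / 60 = 10 (remainder 11)

10


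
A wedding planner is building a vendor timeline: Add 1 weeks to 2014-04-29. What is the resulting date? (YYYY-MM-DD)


Start: 2014-04-29
Weeks to add: 1
Convert to days: 1 x 7 = 7 days
Add 7 days to 2014-04-29
Result: 2014-05-06

2014-05-06


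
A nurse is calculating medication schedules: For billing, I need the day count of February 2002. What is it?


Month: February
Year: 2002
2002 is not a leap year
February has 28 days
Total: 28 days

28


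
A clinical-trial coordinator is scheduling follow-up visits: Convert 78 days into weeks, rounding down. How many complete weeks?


Total days: 78
Days per week: 7
Division: 78 / 7 = 11 remainder 1
Complete weeks: 11
Remaining days: 1

11


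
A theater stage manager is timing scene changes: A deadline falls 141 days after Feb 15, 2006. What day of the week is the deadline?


Start: 2006-02-15 (Wednesday)
Step 1 - find target date: add 141 days
  2006-02-15 + 141 days = 2006-07-06
Step 2 - day of week:
  141 mod 7 = 1
  Wednesday + 1 days -> Thursday
Result: Thursday (2006-07-06)

Thursday


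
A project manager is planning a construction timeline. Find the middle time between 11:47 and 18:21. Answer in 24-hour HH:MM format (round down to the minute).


Start time: 11:47 = 707 minutes from midnight
End time: 18:21 = 1101 minutes from midnight
Sum: 707 + 1101 = 1808
Midpoint: 1808 / 2 = 904 minutes
Convert: 904 / 60 = 15 hours, 4 minutes
Result: 15:04

15:04


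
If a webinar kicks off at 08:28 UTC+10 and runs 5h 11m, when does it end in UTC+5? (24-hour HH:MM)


Start: 08:28 in UTC+10
Step 1 - add duration:
  minutes: 28 + 11 = 39
  hours: 8 + 5 + 0 = 13
  end in UTC+10: 13:39
Step 2 - convert UTC+10 -> UTC+5:
  offset difference: 5 - (10) = -5 hours
  13 + (-5) = 8 -> mod 24 = 8
Result: 08:39 in UTC+5

08:39


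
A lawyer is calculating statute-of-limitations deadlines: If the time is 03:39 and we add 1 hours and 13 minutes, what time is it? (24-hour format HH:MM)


Start time: 03:39
Adding: 1 hours 13 minutes
Minutes: 39 + 13 = 52
Hours: 3 + 1 + 0 = 4
Result: 04:52

04:52


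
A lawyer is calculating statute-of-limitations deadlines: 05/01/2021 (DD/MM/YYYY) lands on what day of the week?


Date: 2021-01-05
January 1, 2021 is a Friday
Day of year: 5
Offset from Jan 1: 4 days
4 mod 7 = 4
Result: Tuesday

Tuesday


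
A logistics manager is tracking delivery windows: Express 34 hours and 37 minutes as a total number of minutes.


Hours: 34
Extra minutes: 37
Minutes per hour: 60
Hours to minutes: 34 x 60 = 2040
Total: 2040 + 37 = 2077

2077


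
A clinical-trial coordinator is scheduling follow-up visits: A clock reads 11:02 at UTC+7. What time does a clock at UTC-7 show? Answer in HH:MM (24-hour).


Local time: 11:02 at UTC+7 (offset 7h)
Target zone: UTC-7 (offset -7h)
Difference: -7 - (7) = -14 hours
Calculation: 11 + (-14) = -3
Wraparound: (-3) mod 24 = 21
Result: 21:02

21:02


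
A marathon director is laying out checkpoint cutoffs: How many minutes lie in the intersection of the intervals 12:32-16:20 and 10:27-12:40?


Interval A: [752, 980] minutes from midnight
Interval B: [627, 760] minutes from midnight
Overlap start = max(752, 627) = 752
Overlap end = min(980, 760) = 760
Overlap = 760 - 752 = 8 minutes

8


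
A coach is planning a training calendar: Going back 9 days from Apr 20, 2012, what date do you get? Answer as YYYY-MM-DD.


Start: 2012-04-20
Subtracting 9 days
Days already passed in April: 20
Result: 2012-04-11

2012-04-11


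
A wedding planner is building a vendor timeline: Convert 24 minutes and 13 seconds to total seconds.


Minutes: 24
Extra seconds: 13
Seconds per minute: 60
Minutes to seconds: 24 x 60 = 1440
Total: 1440 + 13 = 1453

1453


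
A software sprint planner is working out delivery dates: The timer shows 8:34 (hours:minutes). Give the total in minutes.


Hours: 8
Minutes: 34
Convert hours to minutes: 8 x 60 = 480
Add remaining minutes: 480 + 34 = 514

514


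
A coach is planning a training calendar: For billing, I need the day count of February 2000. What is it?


Month: February
Year: 2000
2000 is a leap year
February has 29 days
Total: 29 days

29


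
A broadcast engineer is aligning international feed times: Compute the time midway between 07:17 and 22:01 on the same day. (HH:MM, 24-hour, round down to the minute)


Start time: 07:17 = 437 minutes from midnight
End time: 22:01 = 1321 minutes from midnight
Sum: 437 + 1321 = 1758
Midpoint: 1758 / 2 = 879 minutes
Convert: 879 / 60 = 14 hours, 39 minutes
Result: 14:39

14:39


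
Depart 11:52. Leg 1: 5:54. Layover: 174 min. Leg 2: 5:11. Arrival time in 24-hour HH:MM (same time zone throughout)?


Depart: 11:52
Leg 1: +354 min -> 17:46
Layover: +174 min -> 20:40
Leg 2: +311 min -> 01:51
Total travel: 839 minutes = 13h 59m
Arrival: 01:51

01:51


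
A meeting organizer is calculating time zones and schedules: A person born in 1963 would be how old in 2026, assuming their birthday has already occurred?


Birth year: 1963
Current year: 2026
Age = current year - birth year
Age = 2026 - 1963 = 63

63


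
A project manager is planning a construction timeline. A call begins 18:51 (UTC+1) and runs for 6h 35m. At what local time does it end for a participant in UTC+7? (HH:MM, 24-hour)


Start: 18:51 in UTC+1
Step 1 - add duration:
  minutes: 51 + 35 = 86 (carry 1h)
  hours: 18 + 6 + 1 = 25
  end in UTC+1: 01:26
Step 2 - convert UTC+1 -> UTC+7:
  offset difference: 7 - (1) = 6 hours
  1 + (6) = 7 -> mod 24 = 7
Result: 07:26 in UTC+7

07:26


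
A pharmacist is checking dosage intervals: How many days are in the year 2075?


Year: 2075
Check leap year rules:
Divisible by 4? No
2075 is not a leap year
Days: 365

365


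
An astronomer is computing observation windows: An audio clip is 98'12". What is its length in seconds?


Minutes: 98
Seconds: 12
Convert minutes to seconds: 98 x 60 = 5880
Add remaining seconds: 5880 + 12 = 5892

5892


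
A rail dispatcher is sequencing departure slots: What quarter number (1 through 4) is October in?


Month: October (month 10)
Q1: January-March (months 1-3)
Q2: April-June (months 4-6)
Q3: July-September (months 7-9)
Q4: October-December (months 10-12)
Month 10 falls in Q4

4


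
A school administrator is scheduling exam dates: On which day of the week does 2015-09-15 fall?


Date: 2015-09-15
January 1, 2015 is a Thursday
Day of year: 258
Offset from Jan 1: 257 days
257 mod 7 = 5
Result: Tuesday

Tuesday


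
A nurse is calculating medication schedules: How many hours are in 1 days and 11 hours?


Days: 1
Extra hours: 11
Hours per day: 24
Days to hours: 1 x 24 = 24
Total: 24 + 11 = 35

35


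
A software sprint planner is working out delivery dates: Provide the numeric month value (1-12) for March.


Calendar month order:
2. February
3. March <--
4. April
March is month number 3

3


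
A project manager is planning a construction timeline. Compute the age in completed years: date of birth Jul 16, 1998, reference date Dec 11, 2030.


Birth: 1998-07-16
Reference: 2030-12-11
Year difference: 2030 - 1998 = 32
Has birthday (07-16) occurred by 12-11? Yes
Age in full years: 32

32


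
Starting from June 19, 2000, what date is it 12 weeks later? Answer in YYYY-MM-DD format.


Start: 2000-06-19
Weeks to add: 12
Convert to days: 12 x 7 = 84 days
Add 84 days to 2000-06-19
Result: 2000-09-11

2000-09-11


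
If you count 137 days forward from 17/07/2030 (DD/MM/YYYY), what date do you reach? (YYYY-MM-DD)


Start: 2030-07-17
Adding 137 days
Days remaining in July: 14
After July: 123 days still to add
August 2030: 31 days, 92 remaining
September 2030: 30 days, 62 remaining
October 2030: 31 days, 31 remaining
November 2030: 30 days, 1 remaining
Result: 2030-12-01

2030-12-01


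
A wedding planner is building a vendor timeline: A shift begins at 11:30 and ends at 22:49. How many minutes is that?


Start time: 11:30 = 690 minutes from midnight
End time: 22:49 = 1369 minutes from midnight
Difference: 1369 - 690 = 679 minutes
That is 11 hours and 19 minutes

679


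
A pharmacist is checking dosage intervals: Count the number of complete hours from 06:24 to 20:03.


Start: 06:24
End: 20:03
Hour difference: 20 - 6 = 14 hours
Minute difference: 3 - 24 = -21 minutes
Total minutes: 819
Complete hours: 819 / 60 = 13 (remainder 39)

13


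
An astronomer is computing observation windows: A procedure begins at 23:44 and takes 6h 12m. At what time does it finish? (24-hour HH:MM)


Start time: 23:44
Adding: 6 hours 12 minutes
Minutes: 44 + 12 = 56
Hours: 23 + 6 + 0 = 29
Hour wraparound: 29 mod 24 = 5
Result: 05:56

05:56


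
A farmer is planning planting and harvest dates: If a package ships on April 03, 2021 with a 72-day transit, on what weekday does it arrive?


Start: 2021-04-03 (Saturday)
Step 1 - find target date: add 72 days
  2021-04-03 + 72 days = 2021-06-14
Step 2 - day of week:
  72 mod 7 = 2
  Saturday + 2 days -> Monday
Result: Monday (2021-06-14)

Monday


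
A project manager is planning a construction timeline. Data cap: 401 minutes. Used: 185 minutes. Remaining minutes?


Total budget: 401 minutes
Time used: 185 minutes
Remaining: 401 - 185 = 216 minutes
Percent used: 46.1%
Percent remaining: 53.9%

216


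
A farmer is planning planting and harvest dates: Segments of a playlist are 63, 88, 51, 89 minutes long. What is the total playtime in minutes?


Durations: 63, 88, 51, 89
Running sum: 63
+ 88 = 151
+ 51 = 202
+ 89 = 291
Total duration: 291 minutes
That is 4 hours and 51 minutes

291


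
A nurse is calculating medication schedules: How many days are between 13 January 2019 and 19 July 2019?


Start date: 2019-01-13
End date: 2019-07-19
Jan 2019: +19 days
Feb 2019: +28 days
Mar 2019: +31 days
... (4 more months)
Total: 187 days

187


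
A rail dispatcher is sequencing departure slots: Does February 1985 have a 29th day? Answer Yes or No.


Year: 1985
Divisible by 4? 1985 / 4 = 496.25 -> No
Not divisible by 4, so NOT a leap year

No


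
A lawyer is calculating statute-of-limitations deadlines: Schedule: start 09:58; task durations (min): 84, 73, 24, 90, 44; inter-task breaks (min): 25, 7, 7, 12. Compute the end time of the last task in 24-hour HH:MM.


Start: 09:58 = 598 min from midnight
  after task 1 (84 min): 11:22
  after break (25 min): 11:47
  after task 2 (73 min): 13:00
  after break (7 min): 13:07
  after task 3 (24 min): 13:31
  after break (7 min): 13:38
  after task 4 (90 min): 15:08
  after break (12 min): 15:20
  after task 5 (44 min): 16:04
Total elapsed: 366 minutes
End time: 16:04

16:04


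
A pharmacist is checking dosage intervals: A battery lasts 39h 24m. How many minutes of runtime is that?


Hours: 39
Extra minutes: 24
Minutes per hour: 60
Hours to minutes: 39 x 60 = 2340
Total: 2340 + 24 = 2364

2364


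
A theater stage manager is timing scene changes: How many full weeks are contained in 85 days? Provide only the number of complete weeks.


Total days: 85
Days per week: 7
Division: 85 / 7 = 12 remainder 1
Complete weeks: 12
Remaining days: 1

12


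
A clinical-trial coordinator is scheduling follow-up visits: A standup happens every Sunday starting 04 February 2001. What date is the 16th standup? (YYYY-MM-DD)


First occurrence: 2001-02-04 (occurrence 1)
Each occurrence is 7 days after the previous.
Occurrence 16 is 15 weeks after the first.
15 weeks = 105 days
2001-02-04 + 105 days = 2001-05-20

2001-05-20


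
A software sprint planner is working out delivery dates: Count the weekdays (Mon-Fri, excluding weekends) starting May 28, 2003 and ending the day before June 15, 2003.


Start: 2003-05-28 (Wednesday)
End (exclusive): 2003-06-15 (Sunday)
Total calendar days: 18
Full weeks: 18 // 7 = 2 -> 10 weekdays
Remaining 4 days starting on Wednesday:
  Wed(w), Thu(w), Fri(w), Sat(-) -> 3 weekdays
Total business days: 10 + 3 = 13

13


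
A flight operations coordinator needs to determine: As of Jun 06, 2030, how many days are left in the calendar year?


Start: June 06, 2030
End: December 31, 2030
Days left in June: 24
July: 31
August: 31
September: 30
October: 31
... plus remaining months
Sum of remaining months: 184
Total: 24 + 184 = 208

208


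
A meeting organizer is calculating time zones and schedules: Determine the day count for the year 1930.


Year: 1930
Check leap year rules:
Divisible by 4? No
1930 is not a leap year
Days: 365

365


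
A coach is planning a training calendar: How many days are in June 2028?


Month: June
Year: 2028
June is a 30-day month
Total: 30 days

30


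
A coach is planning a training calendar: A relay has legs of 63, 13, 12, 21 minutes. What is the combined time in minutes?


Durations: 63, 13, 12, 21
Running sum: 63
+ 13 = 76
+ 12 = 88
+ 21 = 109
Total duration: 109 minutes
That is 1 hours and 49 minutes

109


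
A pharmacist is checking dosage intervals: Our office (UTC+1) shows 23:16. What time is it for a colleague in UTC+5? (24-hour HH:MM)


Local time: 23:16 at UTC+1 (offset 1h)
Target zone: UTC+5 (offset 5h)
Difference: 5 - (1) = 4 hours
Calculation: 23 + (4) = 27
Wraparound: (27) mod 24 = 3
Result: 03:16

03:16


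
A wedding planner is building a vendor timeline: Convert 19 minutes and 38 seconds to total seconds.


Minutes: 19
Extra seconds: 38
Seconds per minute: 60
Minutes to seconds: 19 x 60 = 1140
Total: 1140 + 38 = 1178

1178


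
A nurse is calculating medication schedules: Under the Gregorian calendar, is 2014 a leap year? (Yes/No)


Year: 2014
Divisible by 4? 2014 / 4 = 503.5 -> No
Not divisible by 4, so NOT a leap year

No


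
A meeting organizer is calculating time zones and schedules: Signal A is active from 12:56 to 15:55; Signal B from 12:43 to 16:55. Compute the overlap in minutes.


Interval A: [776, 955] minutes from midnight
Interval B: [763, 1015] minutes from midnight
Overlap start = max(776, 763) = 776
Overlap end = min(955, 1015) = 955
Overlap = 955 - 776 = 179 minutes

179


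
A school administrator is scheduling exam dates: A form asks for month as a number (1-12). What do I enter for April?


Calendar month order:
3. March
4. April <--
5. May
April is month number 4

4


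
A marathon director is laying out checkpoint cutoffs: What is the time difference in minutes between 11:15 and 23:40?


Start time: 11:15 = 675 minutes from midnight
End time: 23:40 = 1420 minutes from midnight
Difference: 1420 - 675 = 745 minutes
That is 12 hours and 25 minutes

745


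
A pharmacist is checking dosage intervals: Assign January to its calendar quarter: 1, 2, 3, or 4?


Month: January (month 1)
Q1: January-March (months 1-3)
Q2: April-June (months 4-6)
Q3: July-September (months 7-9)
Q4: October-December (months 10-12)
Month 1 falls in Q1

1


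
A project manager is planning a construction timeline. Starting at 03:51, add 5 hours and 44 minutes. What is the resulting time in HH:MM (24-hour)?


Start time: 03:51
Adding: 5 hours 44 minutes
Minutes: 51 + 44 = 95
Minute overflow: 95 >= 60, so carry 1 hour, minutes = 35
Hours: 3 + 5 + 1 = 9
Result: 09:35

09:35


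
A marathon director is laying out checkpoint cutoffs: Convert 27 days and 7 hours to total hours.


Days: 27
Extra hours: 7
Hours per day: 24
Days to hours: 27 x 24 = 648
Total: 648 + 7 = 655

655


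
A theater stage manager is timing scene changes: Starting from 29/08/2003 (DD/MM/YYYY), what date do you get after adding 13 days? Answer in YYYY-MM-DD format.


Start: 2003-08-29
Adding 13 days
Days remaining in August: 2
After August: 11 days still to add
September 2003 has 30 days, need 11
Result: 2003-09-11

2003-09-11


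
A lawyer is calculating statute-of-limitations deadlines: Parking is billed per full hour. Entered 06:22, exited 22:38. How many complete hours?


Start: 06:22
End: 22:38
Hour difference: 22 - 6 = 16 hours
Minute difference: 38 - 22 = 16 minutes
Total minutes: 976
Complete hours: 976 / 60 = 16 (remainder 16)

16


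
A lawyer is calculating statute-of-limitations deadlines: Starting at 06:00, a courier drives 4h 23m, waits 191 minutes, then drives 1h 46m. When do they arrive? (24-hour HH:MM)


Depart: 06:00
Leg 1: +263 min -> 10:23
Layover: +191 min -> 13:34
Leg 2: +106 min -> 15:20
Total travel: 560 minutes = 9h 20m
Arrival: 15:20

15:20


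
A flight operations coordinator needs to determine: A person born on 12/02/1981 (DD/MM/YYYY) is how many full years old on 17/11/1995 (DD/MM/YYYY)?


Birth: 1981-02-12
Reference: 1995-11-17
Year difference: 1995 - 1981 = 14
Has birthday (02-12) occurred by 11-17? Yes
Age in full years: 14

14


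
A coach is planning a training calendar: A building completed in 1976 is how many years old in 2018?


Birth year: 1976
Current year: 2018
Age = current year - birth year
Age = 2018 - 1976 = 42

42


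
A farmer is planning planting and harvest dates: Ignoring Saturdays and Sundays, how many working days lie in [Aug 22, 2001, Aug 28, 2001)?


Start: 2001-08-22 (Wednesday)
End (exclusive): 2001-08-28 (Tuesday)
Total calendar days: 6
Full weeks: 6 // 7 = 0 -> 0 weekdays
Remaining 6 days starting on Wednesday:
  Wed(w), Thu(w), Fri(w), Sat(-), Sun(-), Mon(w) -> 4 weekdays
Total business days: 0 + 4 = 4

4


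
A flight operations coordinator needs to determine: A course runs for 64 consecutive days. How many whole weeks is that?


Total days: 64
Days per week: 7
Division: 64 / 7 = 9 remainder 1
Complete weeks: 9
Remaining days: 1

9


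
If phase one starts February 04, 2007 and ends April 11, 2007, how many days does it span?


Start date: 2007-02-04
End date: 2007-04-11
Feb 2007: +25 days
Mar 2007: +31 days
Apr 2007: +10 days
Total: 66 days

66


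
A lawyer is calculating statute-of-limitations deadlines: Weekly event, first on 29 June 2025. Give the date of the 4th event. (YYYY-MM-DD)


First occurrence: 2025-06-29 (occurrence 1)
Each occurrence is 7 days after the previous.
Occurrence 4 is 3 weeks after the first.
3 weeks = 21 days
2025-06-29 + 21 days = 2025-07-20

2025-07-20


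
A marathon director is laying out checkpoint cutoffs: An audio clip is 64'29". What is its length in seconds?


Minutes: 64
Seconds: 29
Convert minutes to seconds: 64 x 60 = 3840
Add remaining seconds: 3840 + 29 = 3869

3869


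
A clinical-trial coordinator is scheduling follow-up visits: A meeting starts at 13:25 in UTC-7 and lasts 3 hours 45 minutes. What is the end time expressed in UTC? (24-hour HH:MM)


Start: 13:25 in UTC-7
Step 1 - add duration:
  minutes: 25 + 45 = 70 (carry 1h)
  hours: 13 + 3 + 1 = 17
  end in UTC-7: 17:10
Step 2 - convert UTC-7 -> UTC:
  offset difference: 0 - (-7) = 7 hours
  17 + (7) = 24 -> mod 24 = 0
Result: 00:10 in UTC

00:10


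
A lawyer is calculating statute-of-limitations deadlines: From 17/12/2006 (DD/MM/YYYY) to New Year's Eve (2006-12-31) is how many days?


Start: December 17, 2006
End: December 31, 2006
Days left in December: 14
Total: 14 days

14


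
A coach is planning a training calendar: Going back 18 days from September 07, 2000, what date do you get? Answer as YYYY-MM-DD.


Start: 2000-09-07
Subtracting 18 days
Days already passed in September: 7
After going back through September: 11 more days to subtract
August 2000 has 31 days, need 11
Result: 2000-08-20

2000-08-20


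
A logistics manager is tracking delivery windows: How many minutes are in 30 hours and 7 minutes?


Hours: 30
Minutes: 7
Convert hours to minutes: 30 x 60 = 1800
Add remaining minutes: 1800 + 7 = 1807

1807


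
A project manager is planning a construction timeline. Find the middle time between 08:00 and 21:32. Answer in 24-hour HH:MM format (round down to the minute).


Start time: 08:00 = 480 minutes from midnight
End time: 21:32 = 1292 minutes from midnight
Sum: 480 + 1292 = 1772
Midpoint: 1772 / 2 = 886 minutes
Convert: 886 / 60 = 14 hours, 46 minutes
Result: 14:46

14:46


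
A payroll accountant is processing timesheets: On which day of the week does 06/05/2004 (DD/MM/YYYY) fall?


Date: 2004-05-06
January 1, 2004 is a Thursday
Day of year: 127
Offset from Jan 1: 126 days
126 mod 7 = 0
Result: Thursday

Thursday


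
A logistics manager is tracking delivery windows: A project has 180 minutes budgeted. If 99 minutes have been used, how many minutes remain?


Total budget: 180 minutes
Time used: 99 minutes
Remaining: 180 - 99 = 81 minutes
Percent used: 55.0%
Percent remaining: 45.0%

81


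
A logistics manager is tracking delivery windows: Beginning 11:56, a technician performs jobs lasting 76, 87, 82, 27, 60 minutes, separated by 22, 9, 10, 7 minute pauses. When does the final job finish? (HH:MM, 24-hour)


Start: 11:56 = 716 min from midnight
  after task 1 (76 min): 13:12
  after break (22 min): 13:34
  after task 2 (87 min): 15:01
  after break (9 min): 15:10
  after task 3 (82 min): 16:32
  after break (10 min): 16:42
  after task 4 (27 min): 17:09
  after break (7 min): 17:16
  after task 5 (60 min): 18:16
Total elapsed: 380 minutes
End time: 18:16

18:16


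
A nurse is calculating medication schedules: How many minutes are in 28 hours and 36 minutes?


Hours: 28
Extra minutes: 36
Minutes per hour: 60
Hours to minutes: 28 x 60 = 1680
Total: 1680 + 36 = 1716

1716


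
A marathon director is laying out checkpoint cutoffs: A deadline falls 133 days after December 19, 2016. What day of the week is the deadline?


Start: 2016-12-19 (Monday)
Step 1 - find target date: add 133 days
  2016-12-19 + 133 days = 2017-05-01
Step 2 - day of week:
  133 mod 7 = 0
  Monday + 0 days -> Monday
Result: Monday (2017-05-01)

Monday


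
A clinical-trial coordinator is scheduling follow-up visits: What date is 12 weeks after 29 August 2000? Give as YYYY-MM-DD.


Start: 2000-08-29
Weeks to add: 12
Convert to days: 12 x 7 = 84 days
Add 84 days to 2000-08-29
Result: 2000-11-21

2000-11-21


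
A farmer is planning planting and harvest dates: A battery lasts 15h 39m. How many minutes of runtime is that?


Hours: 15
Extra minutes: 39
Minutes per hour: 60
Hours to minutes: 15 x 60 = 900
Total: 900 + 39 = 939

939


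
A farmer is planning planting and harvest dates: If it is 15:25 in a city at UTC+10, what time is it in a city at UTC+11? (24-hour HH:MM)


Local time: 15:25 at UTC+10 (offset 10h)
Target zone: UTC+11 (offset 11h)
Difference: 11 - (10) = 1 hours
Calculation: 15 + (1) = 16
Result: 16:25

16:25


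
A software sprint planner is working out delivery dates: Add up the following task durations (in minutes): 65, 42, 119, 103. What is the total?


Durations: 65, 42, 119, 103
Running sum: 65
+ 42 = 107
+ 119 = 226
+ 103 = 329
Total duration: 329 minutes
That is 5 hours and 29 minutes

329


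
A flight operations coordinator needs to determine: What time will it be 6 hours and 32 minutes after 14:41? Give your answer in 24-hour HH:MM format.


Start time: 14:41
Adding: 6 hours 32 minutes
Minutes: 41 + 32 = 73
Minute overflow: 73 >= 60, so carry 1 hour, minutes = 13
Hours: 14 + 6 + 1 = 21
Result: 21:13

21:13


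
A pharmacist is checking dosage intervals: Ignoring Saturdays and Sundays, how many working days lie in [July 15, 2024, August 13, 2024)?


Start: 2024-07-15 (Monday)
End (exclusive): 2024-08-13 (Tuesday)
Total calendar days: 29
Full weeks: 29 // 7 = 4 -> 20 weekdays
Remaining 1 days starting on Monday:
  Mon(w) -> 1 weekdays
Total business days: 20 + 1 = 21

21


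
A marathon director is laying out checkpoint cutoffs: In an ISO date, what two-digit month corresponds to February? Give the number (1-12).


Calendar month order:
1. January
2. February <--
3. March
February is month number 2

2


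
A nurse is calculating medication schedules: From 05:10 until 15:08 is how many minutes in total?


Start time: 05:10 = 310 minutes from midnight
End time: 15:08 = 908 minutes from midnight
Difference: 908 - 310 = 598 minutes
That is 9 hours and 58 minutes

598


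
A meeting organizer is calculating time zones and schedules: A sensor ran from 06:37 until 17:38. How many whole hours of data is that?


Start: 06:37
End: 17:38
Hour difference: 17 - 6 = 11 hours
Minute difference: 38 - 37 = 1 minutes
Total minutes: 661
Complete hours: 661 / 60 = 11 (remainder 1)

11


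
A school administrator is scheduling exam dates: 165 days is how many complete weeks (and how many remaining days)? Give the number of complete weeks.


Total days: 165
Days per week: 7
Division: 165 / 7 = 23 remainder 4
Complete weeks: 23
Remaining days: 4

23


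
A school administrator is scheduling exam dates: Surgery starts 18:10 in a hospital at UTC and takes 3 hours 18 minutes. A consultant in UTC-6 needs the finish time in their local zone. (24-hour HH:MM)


Start: 18:10 in UTC
Step 1 - add duration:
  minutes: 10 + 18 = 28
  hours: 18 + 3 + 0 = 21
  end in UTC: 21:28
Step 2 - convert UTC -> UTC-6:
  offset difference: -6 - (0) = -6 hours
  21 + (-6) = 15 -> mod 24 = 15
Result: 15:28 in UTC-6

15:28
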